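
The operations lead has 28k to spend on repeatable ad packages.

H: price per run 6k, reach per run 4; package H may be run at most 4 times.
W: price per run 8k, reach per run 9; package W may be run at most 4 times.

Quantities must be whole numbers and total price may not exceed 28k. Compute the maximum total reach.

27

W has the best ratio (9/8); taking only W gives at most 3×9 = 27 (stopped by the price limit).
Optimal: 3×W: price 24 ≤ 28, reach 3·9 = 27.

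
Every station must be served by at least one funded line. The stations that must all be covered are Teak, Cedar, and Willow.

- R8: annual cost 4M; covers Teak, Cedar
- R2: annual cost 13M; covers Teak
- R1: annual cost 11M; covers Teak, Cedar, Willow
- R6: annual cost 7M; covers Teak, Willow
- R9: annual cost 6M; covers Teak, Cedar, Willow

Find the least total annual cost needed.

The greedy cost-per-new-station heuristic would pick R8 and R9 for 10, but a cheaper cover exists.
R9 alone covers Teak, Cedar, Willow — every station.
Total annual cost: 6.
No cover costs less than 6.

6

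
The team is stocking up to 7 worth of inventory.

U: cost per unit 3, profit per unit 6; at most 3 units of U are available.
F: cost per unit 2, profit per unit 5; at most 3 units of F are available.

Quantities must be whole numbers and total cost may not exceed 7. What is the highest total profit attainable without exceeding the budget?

Take 1×U and 2×F: cost 7 ≤ 7, profit 1·6 + 2·5 = 16.
No other integer combination yields more.

16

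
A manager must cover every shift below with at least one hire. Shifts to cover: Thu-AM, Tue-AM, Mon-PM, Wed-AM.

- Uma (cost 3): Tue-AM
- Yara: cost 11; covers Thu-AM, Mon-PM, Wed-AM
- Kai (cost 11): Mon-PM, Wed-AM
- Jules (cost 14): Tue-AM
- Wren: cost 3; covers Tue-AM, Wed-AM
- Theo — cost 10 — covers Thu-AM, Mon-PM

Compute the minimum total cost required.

13

This is a weighted set-cover instance.
Choose Wren and Theo: together they cover Thu-AM, Tue-AM, Mon-PM, Wed-AM — every shift.
Total cost: 3 + 10 = 13.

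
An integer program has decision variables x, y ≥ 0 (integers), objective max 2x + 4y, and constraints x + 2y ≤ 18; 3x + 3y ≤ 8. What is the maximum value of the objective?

8

The continuous relaxation peaks at (0, 2.67) with value 10.67; rounding to a feasible lattice point costs some objective.
(x,y)=(0,2): 1·0+2·2=4≤18, 3·0+3·2=6≤8, objective 8.
(x,y)=(1,1): 1·1+2·1=3≤18, 3·1+3·1=6≤8, objective 6.
The best lattice point is (0,2), giving 8.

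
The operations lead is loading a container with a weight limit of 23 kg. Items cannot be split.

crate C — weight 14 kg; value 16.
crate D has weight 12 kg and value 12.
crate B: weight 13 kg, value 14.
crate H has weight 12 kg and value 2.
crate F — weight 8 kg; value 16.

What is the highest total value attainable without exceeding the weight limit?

crate D + crate F: weight 12 + 8 = 20 ≤ 23, value 12 + 16 = 28.
crate B + crate F: weight 13 + 8 = 21 ≤ 23, value 14 + 16 = 30.
crate C + crate F: weight 14 + 8 = 22 ≤ 23, value 16 + 16 = 32.
Best is crate C and crate F with total value 32.

32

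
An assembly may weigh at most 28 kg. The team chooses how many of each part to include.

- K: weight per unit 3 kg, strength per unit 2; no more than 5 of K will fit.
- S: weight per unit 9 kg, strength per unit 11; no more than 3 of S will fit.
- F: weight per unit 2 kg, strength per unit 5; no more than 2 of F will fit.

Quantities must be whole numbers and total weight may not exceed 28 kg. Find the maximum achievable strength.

This is a bounded integer knapsack.
2×K, 2×S, and 2×F: weight 28 ≤ 28, strength 2·2 + 2·11 + 2·5 = 36.
1×K, 2×S, and 2×F: weight 25 ≤ 28, strength 1·2 + 2·11 + 2·5 = 34.
Best is 36.

36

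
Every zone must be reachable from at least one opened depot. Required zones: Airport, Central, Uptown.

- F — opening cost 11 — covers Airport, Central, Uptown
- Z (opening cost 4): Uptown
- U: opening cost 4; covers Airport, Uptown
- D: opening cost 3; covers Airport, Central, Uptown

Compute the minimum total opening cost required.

D alone covers Airport, Central, Uptown — every zone.
Total opening cost: 3.

3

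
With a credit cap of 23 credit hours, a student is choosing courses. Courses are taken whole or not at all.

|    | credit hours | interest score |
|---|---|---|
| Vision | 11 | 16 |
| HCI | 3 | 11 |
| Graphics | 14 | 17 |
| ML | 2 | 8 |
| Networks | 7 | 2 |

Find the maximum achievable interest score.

Treat it as a binary knapsack problem.
Take Vision, HCI, ML, and Networks: credit hours 11 + 3 + 2 + 7 = 23 ≤ 23, interest score 16 + 11 + 8 + 2 = 37.
No other feasible combination does better.

37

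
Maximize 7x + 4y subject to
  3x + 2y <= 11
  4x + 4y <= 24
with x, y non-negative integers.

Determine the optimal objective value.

25

Relaxing integrality, the LP optimum is 25.67 at (x,y) = (3.67, 0), which is not an integer point.
(x,y)=(3,1) is feasible, giving 25.
(x,y)=(2,2) is feasible, giving 22.
(x,y)=(3,0) is feasible, giving 21.
No feasible integer point exceeds 25.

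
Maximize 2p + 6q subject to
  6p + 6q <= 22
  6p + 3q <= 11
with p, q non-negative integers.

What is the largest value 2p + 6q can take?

18

(p,q)=(0,3): 6·0+6·3=18≤22, 6·0+3·3=9≤11, objective 18.
(p,q)=(0,2): 6·0+6·2=12≤22, 6·0+3·2=6≤11, objective 12.
No feasible integer point exceeds 18.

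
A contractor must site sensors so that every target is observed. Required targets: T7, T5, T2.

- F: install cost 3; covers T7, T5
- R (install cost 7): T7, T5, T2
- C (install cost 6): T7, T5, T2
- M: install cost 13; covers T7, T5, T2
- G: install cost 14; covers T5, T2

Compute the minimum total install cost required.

6

The greedy cost-per-new-target heuristic would pick F and C for 9, but a cheaper cover exists.
C alone covers T7, T5, T2 — every target.
Total install cost: 6.
No cover costs less than 6.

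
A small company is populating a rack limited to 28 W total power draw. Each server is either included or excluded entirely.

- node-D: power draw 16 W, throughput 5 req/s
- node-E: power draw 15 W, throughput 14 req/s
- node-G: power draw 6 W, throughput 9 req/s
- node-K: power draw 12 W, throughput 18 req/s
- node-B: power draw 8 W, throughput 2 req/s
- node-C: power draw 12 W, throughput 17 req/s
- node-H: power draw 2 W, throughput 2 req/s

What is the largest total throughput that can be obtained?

37

Allowing fractional choices, the relaxed optimum would be about 41.2, but servers are indivisible.
node-E + node-K: power draw 15 + 12 = 27 ≤ 28, throughput 14 + 18 = 32.
node-K + node-C: power draw 12 + 12 = 24 ≤ 28, throughput 18 + 17 = 35.
node-K + node-C + node-H: power draw 12 + 12 + 2 = 26 ≤ 28, throughput 18 + 17 + 2 = 37.
Best is node-K, node-C, and node-H with total throughput 37.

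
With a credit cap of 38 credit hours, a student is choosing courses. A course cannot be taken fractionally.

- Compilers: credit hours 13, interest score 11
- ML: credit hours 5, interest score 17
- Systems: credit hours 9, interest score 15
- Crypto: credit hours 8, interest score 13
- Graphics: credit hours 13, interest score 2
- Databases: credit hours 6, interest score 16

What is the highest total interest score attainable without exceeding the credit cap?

61

This is a 0-1 knapsack instance.
Allowing fractional choices, the relaxed optimum would be about 69.5, but courses are indivisible.
Compilers + ML + Crypto + Databases: credit hours 13 + 5 + 8 + 6 = 32 ≤ 38, interest score 11 + 17 + 13 + 16 = 57.
Compilers + ML + Systems + Databases: credit hours 13 + 5 + 9 + 6 = 33 ≤ 38, interest score 11 + 17 + 15 + 16 = 59.
ML + Systems + Crypto + Databases: credit hours 5 + 9 + 8 + 6 = 28 ≤ 38, interest score 17 + 15 + 13 + 16 = 61.
Best is ML, Systems, Crypto, and Databases with total interest score 61.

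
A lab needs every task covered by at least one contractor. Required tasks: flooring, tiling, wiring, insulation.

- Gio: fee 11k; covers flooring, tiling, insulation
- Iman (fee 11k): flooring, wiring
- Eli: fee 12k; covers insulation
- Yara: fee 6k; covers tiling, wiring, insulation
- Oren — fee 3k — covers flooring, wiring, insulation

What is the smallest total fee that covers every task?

9

Choose Yara and Oren: together they cover flooring, tiling, wiring, insulation — every task.
Total fee: 6 + 3 = 9.
No cover costs less than 9.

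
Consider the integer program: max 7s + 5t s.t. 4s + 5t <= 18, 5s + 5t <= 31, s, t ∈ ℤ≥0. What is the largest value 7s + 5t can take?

The continuous relaxation peaks at (4.5, 0) with value 31.50; rounding to a feasible lattice point costs some objective.
(s,t)=(4,0): 4·4+5·0=16≤18, 5·4+5·0=20≤31, objective 28.
(s,t)=(3,1): 4·3+5·1=17≤18, 5·3+5·1=20≤31, objective 26.
(s,t)=(3,0): 4·3+5·0=12≤18, 5·3+5·0=15≤31, objective 21.
Maximum is 28 at (s,t)=(4,0).

28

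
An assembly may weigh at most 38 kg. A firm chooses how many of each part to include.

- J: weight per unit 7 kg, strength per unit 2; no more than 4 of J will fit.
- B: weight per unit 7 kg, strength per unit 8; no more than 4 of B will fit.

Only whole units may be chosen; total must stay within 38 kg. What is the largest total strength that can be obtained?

34

4×B: weight 28 ≤ 38, strength 4·8 = 32.
1×J and 4×B: weight 35 ≤ 38, strength 1·2 + 4·8 = 34.
Best is 34.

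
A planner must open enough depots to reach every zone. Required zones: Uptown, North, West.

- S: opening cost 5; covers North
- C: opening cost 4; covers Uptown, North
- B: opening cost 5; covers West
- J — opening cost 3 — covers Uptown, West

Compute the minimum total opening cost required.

Choose C and J: together they cover Uptown, North, West — every zone.
Total opening cost: 4 + 3 = 7.
No cover costs less than 7.

7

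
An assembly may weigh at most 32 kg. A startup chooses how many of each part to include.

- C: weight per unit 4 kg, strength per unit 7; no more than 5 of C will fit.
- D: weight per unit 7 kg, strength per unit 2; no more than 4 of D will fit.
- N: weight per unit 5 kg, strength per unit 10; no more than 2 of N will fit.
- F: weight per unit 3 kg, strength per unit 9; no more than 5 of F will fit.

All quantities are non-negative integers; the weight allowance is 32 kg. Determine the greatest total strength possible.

76

This is a bounded integer knapsack.
Take 3×C, 1×N, and 5×F: weight 32 ≤ 32, strength 3·7 + 1·10 + 5·9 = 76.
F has the best ratio (9/3) and is taken to its limit of 5; remaining capacity is filled optimally with the others.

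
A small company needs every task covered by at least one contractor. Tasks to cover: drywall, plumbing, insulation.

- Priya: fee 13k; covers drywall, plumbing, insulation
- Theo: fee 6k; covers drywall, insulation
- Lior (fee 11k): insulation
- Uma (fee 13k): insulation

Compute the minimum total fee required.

13

Priya alone covers drywall, plumbing, insulation — every task.
Total fee: 13.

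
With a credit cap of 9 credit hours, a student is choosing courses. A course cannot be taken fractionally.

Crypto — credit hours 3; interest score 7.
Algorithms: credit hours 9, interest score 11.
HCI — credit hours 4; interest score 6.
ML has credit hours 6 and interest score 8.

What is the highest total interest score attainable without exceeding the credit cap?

This is a 0-1 knapsack instance.
Take Crypto and ML: credit hours 3 + 6 = 9 ≤ 9, interest score 7 + 8 = 15.
No other feasible combination does better.

15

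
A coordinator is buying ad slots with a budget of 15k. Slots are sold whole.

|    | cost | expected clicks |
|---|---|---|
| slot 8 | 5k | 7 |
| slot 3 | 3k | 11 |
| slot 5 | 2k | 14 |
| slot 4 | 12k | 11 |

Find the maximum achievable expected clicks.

32

Allowing fractional choices, the relaxed optimum would be about 36.6, but ad slots are indivisible.
slot 5 + slot 4: cost 2 + 12 = 14 ≤ 15, expected clicks 14 + 11 = 25.
slot 8 + slot 3 + slot 5: cost 5 + 3 + 2 = 10 ≤ 15, expected clicks 7 + 11 + 14 = 32.
slot 3 + slot 5: cost 3 + 2 = 5 ≤ 15, expected clicks 11 + 14 = 25.
Best is slot 8, slot 3, and slot 5 with total expected clicks 32.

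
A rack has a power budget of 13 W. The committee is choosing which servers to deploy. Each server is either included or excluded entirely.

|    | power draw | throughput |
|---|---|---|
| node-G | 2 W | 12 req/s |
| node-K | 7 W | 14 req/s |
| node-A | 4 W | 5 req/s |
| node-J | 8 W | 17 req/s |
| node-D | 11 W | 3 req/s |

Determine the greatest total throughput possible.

Take node-G, node-K, and node-A: power draw 2 + 7 + 4 = 13 ≤ 13, throughput 12 + 14 + 5 = 31.
No other feasible combination does better.

31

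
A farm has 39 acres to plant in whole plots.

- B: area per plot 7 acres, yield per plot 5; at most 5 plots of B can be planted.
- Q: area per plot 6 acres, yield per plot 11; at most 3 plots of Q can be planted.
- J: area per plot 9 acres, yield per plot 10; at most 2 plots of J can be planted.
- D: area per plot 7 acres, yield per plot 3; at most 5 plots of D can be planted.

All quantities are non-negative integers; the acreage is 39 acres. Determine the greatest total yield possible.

53

Q has the best ratio (11/6); taking only Q gives at most 3×11 = 33 (stopped by the supply cap of 3).
Mixing does better — 3×Q and 2×J: area 36 ≤ 39, yield 3·11 + 2·10 = 53.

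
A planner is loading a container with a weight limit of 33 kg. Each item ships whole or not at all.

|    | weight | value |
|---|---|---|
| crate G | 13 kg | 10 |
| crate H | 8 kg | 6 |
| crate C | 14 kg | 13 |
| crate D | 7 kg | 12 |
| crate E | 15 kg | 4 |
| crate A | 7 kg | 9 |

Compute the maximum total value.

Allowing fractional choices, the relaxed optimum would be about 37.8, but items are indivisible.
crate G + crate D + crate A: weight 13 + 7 + 7 = 27 ≤ 33, value 10 + 12 + 9 = 31.
crate C + crate D + crate A: weight 14 + 7 + 7 = 28 ≤ 33, value 13 + 12 + 9 = 34.
crate H + crate C + crate D: weight 8 + 14 + 7 = 29 ≤ 33, value 6 + 13 + 12 = 31.
Best is crate C, crate D, and crate A with total value 34.

34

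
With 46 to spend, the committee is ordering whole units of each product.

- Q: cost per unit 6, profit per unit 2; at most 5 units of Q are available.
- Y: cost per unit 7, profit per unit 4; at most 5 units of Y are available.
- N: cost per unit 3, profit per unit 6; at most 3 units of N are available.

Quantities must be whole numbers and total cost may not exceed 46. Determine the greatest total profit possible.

38

This is a bounded integer knapsack.
Take 5×Y and 3×N: cost 44 ≤ 46, profit 5·4 + 3·6 = 38.
N has the best ratio (6/3) and is taken to its limit of 3; remaining capacity is filled optimally with the others.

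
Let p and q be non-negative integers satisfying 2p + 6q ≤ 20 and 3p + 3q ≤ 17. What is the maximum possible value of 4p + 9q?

31

Relaxing integrality, the LP optimum is 33.50 at (p,q) = (3.5, 2.17), which is not an integer point.
(p,q)=(1,3): 2·1+6·3=20≤20, 3·1+3·3=12≤17, objective 31.
(p,q)=(3,2): 2·3+6·2=18≤20, 3·3+3·2=15≤17, objective 30.
(p,q)=(0,3): 2·0+6·3=18≤20, 3·0+3·3=9≤17, objective 27.
No feasible integer point exceeds 31.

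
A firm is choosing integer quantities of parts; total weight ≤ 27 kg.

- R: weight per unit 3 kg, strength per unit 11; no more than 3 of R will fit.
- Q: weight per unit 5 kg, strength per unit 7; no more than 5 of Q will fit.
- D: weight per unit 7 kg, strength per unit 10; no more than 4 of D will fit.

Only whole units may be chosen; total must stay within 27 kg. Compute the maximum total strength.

57

Take 3×R, 2×Q, and 1×D: weight 26 ≤ 27, strength 3·11 + 2·7 + 1·10 = 57.
R has the best ratio (11/3) and is taken to its limit of 3; remaining capacity is filled optimally with the others.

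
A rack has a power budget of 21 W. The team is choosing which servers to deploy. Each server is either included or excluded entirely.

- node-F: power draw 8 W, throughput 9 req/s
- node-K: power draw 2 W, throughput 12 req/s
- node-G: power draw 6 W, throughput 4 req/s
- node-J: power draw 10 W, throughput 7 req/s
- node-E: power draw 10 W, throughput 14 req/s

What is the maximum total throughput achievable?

node-K + node-G + node-E: power draw 2 + 6 + 10 = 18 ≤ 21, throughput 12 + 4 + 14 = 30.
node-F + node-K + node-E: power draw 8 + 2 + 10 = 20 ≤ 21, throughput 9 + 12 + 14 = 35.
node-F + node-K + node-J: power draw 8 + 2 + 10 = 20 ≤ 21, throughput 9 + 12 + 7 = 28.
Best is node-F, node-K, and node-E with total throughput 35.

35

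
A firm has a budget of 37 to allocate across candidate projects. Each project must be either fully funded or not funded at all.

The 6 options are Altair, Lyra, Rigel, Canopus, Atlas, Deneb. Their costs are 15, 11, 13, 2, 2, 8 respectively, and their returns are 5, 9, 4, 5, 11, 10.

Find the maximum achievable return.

This is a 0-1 knapsack instance.
Allowing fractional choices, the relaxed optimum would be about 39.7, but projects are indivisible.
Altair + Lyra + Atlas + Deneb: cost 15 + 11 + 2 + 8 = 36 ≤ 37, return 5 + 9 + 11 + 10 = 35.
Lyra + Rigel + Canopus + Atlas + Deneb: cost 11 + 13 + 2 + 2 + 8 = 36 ≤ 37, return 9 + 4 + 5 + 11 + 10 = 39.
Lyra + Canopus + Atlas + Deneb: cost 11 + 2 + 2 + 8 = 23 ≤ 37, return 9 + 5 + 11 + 10 = 35.
Best is Lyra, Rigel, Canopus, Atlas, and Deneb with total return 39.

39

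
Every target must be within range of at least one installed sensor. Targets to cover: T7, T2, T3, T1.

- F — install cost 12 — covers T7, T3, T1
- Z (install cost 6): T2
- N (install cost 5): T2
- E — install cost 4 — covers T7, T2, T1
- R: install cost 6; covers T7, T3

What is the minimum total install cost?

10

Choose E and R: together they cover T7, T2, T3, T1 — every target.
Total install cost: 4 + 6 = 10.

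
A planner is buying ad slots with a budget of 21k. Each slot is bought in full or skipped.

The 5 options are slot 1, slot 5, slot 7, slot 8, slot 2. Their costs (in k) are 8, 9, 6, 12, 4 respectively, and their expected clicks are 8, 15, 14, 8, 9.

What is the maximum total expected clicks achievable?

Allowing fractional choices, the relaxed optimum would be about 40.0, but ad slots are indivisible.
slot 1 + slot 7 + slot 2: cost 8 + 6 + 4 = 18 ≤ 21, expected clicks 8 + 14 + 9 = 31.
slot 5 + slot 7 + slot 2: cost 9 + 6 + 4 = 19 ≤ 21, expected clicks 15 + 14 + 9 = 38.
slot 1 + slot 5 + slot 2: cost 8 + 9 + 4 = 21 ≤ 21, expected clicks 8 + 15 + 9 = 32.
Best is slot 5, slot 7, and slot 2 with total expected clicks 38.

38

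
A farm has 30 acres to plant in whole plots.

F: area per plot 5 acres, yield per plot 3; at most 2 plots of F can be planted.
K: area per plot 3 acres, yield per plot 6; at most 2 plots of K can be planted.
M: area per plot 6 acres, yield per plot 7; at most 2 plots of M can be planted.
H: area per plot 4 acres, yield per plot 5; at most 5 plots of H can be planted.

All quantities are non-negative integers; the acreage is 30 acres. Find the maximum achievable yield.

41

This is a bounded integer knapsack.
2×K, 2×M, and 3×H: area 30 ≤ 30, yield 2·6 + 2·7 + 3·5 = 41.
2×K, 1×M, and 4×H: area 28 ≤ 30, yield 2·6 + 1·7 + 4·5 = 39.
Best is 41.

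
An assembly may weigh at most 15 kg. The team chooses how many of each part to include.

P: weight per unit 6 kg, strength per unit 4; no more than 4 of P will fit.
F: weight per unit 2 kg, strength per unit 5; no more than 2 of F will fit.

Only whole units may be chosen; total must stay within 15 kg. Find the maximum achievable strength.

F has the best ratio (5/2); taking only F gives at most 2×5 = 10 (stopped by the supply cap of 2).
Mixing does better — 1×P and 2×F: weight 10 ≤ 15, strength 1·4 + 2·5 = 14.

14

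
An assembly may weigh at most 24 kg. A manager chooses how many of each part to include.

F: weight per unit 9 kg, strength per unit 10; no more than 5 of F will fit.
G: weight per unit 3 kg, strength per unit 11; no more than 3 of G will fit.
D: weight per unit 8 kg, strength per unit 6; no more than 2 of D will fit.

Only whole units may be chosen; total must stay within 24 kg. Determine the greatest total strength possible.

43

2×F and 2×G: weight 24 ≤ 24, strength 2·10 + 2·11 = 42.
1×F and 3×G: weight 18 ≤ 24, strength 1·10 + 3·11 = 43.
Best is 43.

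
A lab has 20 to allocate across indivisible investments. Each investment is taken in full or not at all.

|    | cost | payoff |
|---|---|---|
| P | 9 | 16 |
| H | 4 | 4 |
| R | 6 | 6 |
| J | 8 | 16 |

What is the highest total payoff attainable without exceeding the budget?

32

P + J: cost 9 + 8 = 17 ≤ 20, payoff 16 + 16 = 32.
H + R + J: cost 4 + 6 + 8 = 18 ≤ 20, payoff 4 + 6 + 16 = 26.
Best is P and J with total payoff 32.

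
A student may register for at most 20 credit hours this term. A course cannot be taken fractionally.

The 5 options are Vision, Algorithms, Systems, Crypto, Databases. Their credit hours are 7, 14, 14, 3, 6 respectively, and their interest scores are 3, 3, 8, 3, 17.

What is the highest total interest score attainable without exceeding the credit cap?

25

Crypto + Databases: credit hours 3 + 6 = 9 ≤ 20, interest score 3 + 17 = 20.
Systems + Databases: credit hours 14 + 6 = 20 ≤ 20, interest score 8 + 17 = 25.
Vision + Crypto + Databases: credit hours 7 + 3 + 6 = 16 ≤ 20, interest score 3 + 3 + 17 = 23.
Best is Systems and Databases with total interest score 25.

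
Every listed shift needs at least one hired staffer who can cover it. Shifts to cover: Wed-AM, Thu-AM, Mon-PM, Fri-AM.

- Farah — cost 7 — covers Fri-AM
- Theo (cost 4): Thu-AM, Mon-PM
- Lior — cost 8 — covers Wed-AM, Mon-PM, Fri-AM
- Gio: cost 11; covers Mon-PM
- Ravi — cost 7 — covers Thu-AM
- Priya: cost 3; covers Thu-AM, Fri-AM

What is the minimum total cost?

11

Choose Lior and Priya: together they cover Wed-AM, Thu-AM, Mon-PM, Fri-AM — every shift.
Total cost: 8 + 3 = 11.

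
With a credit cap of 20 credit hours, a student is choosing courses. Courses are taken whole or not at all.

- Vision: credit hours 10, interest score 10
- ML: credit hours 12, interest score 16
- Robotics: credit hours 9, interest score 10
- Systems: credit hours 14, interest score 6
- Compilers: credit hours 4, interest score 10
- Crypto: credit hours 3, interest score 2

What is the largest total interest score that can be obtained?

28

Allowing fractional choices, the relaxed optimum would be about 30.4, but courses are indivisible.
Robotics + Compilers + Crypto: credit hours 9 + 4 + 3 = 16 ≤ 20, interest score 10 + 10 + 2 = 22.
ML + Compilers + Crypto: credit hours 12 + 4 + 3 = 19 ≤ 20, interest score 16 + 10 + 2 = 28.
ML + Compilers: credit hours 12 + 4 = 16 ≤ 20, interest score 16 + 10 = 26.
Best is ML, Compilers, and Crypto with total interest score 28.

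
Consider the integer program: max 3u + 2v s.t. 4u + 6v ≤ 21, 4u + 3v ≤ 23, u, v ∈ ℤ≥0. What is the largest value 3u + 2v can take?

The continuous relaxation peaks at (5.25, 0) with value 15.75; rounding to a feasible lattice point costs some objective.
(u,v)=(5,0): 4·5+6·0=20≤21, 4·5+3·0=20≤23, objective 15.
(u,v)=(4,0): 4·4+6·0=16≤21, 4·4+3·0=16≤23, objective 12.
No feasible integer point exceeds 15.

15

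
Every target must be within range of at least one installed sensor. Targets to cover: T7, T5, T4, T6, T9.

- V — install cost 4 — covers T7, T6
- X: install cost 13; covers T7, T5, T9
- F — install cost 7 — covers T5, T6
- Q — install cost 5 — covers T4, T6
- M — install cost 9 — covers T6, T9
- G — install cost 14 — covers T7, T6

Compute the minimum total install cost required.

Choose X and Q: together they cover T7, T5, T4, T6, T9 — every target.
Total install cost: 13 + 5 = 18.

18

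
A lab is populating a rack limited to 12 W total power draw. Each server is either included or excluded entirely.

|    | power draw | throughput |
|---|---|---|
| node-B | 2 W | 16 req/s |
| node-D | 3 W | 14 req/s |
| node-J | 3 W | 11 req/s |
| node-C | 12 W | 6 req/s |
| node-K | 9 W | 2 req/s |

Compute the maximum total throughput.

Treat it as a binary knapsack problem.
Allowing fractional choices, the relaxed optimum would be about 43.0, but servers are indivisible.
node-B + node-D: power draw 2 + 3 = 5 ≤ 12, throughput 16 + 14 = 30.
node-B + node-J: power draw 2 + 3 = 5 ≤ 12, throughput 16 + 11 = 27.
node-B + node-D + node-J: power draw 2 + 3 + 3 = 8 ≤ 12, throughput 16 + 14 + 11 = 41.
Best is node-B, node-D, and node-J with total throughput 41.

41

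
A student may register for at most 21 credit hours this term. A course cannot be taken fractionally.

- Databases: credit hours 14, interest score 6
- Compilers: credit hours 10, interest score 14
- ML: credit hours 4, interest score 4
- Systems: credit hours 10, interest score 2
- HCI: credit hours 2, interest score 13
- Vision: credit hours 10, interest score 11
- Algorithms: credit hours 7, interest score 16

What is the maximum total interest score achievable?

Allowing fractional choices, the relaxed optimum would be about 45.2, but courses are indivisible.
HCI + Vision + Algorithms: credit hours 2 + 10 + 7 = 19 ≤ 21, interest score 13 + 11 + 16 = 40.
Compilers + HCI + Algorithms: credit hours 10 + 2 + 7 = 19 ≤ 21, interest score 14 + 13 + 16 = 43.
Compilers + ML + Algorithms: credit hours 10 + 4 + 7 = 21 ≤ 21, interest score 14 + 4 + 16 = 34.
Best is Compilers, HCI, and Algorithms with total interest score 43.

43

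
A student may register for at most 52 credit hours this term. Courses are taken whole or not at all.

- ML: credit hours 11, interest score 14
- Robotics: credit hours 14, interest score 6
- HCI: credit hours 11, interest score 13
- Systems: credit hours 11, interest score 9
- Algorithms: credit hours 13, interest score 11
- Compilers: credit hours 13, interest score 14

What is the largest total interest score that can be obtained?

52

Allowing fractional choices, the relaxed optimum would be about 55.3, but courses are indivisible.
ML + HCI + Systems + Compilers: credit hours 11 + 11 + 11 + 13 = 46 ≤ 52, interest score 14 + 13 + 9 + 14 = 50.
ML + HCI + Algorithms + Compilers: credit hours 11 + 11 + 13 + 13 = 48 ≤ 52, interest score 14 + 13 + 11 + 14 = 52.
Best is ML, HCI, Algorithms, and Compilers with total interest score 52.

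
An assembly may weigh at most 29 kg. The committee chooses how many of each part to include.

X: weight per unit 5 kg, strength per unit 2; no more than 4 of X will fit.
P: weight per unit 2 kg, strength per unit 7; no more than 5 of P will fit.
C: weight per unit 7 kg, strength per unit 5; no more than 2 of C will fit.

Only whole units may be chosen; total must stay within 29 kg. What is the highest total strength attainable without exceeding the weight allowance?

This is a bounded integer knapsack.
Take 1×X, 5×P, and 2×C: weight 29 ≤ 29, strength 1·2 + 5·7 + 2·5 = 47.
P has the best ratio (7/2) and is taken to its limit of 5; remaining capacity is filled optimally with the others.

47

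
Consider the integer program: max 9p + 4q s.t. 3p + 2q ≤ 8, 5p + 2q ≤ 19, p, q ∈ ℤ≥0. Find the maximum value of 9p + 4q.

22

Relaxing integrality, the LP optimum is 24.00 at (p,q) = (2.67, 0), which is not an integer point.
(p,q)=(2,1): 3·2+2·1=8≤8, 5·2+2·1=12≤19, objective 22.
(p,q)=(2,0): 3·2+2·0=6≤8, 5·2+2·0=10≤19, objective 18.
(p,q)=(1,2): 3·1+2·2=7≤8, 5·1+2·2=9≤19, objective 17.
The best lattice point is (2,1), giving 22.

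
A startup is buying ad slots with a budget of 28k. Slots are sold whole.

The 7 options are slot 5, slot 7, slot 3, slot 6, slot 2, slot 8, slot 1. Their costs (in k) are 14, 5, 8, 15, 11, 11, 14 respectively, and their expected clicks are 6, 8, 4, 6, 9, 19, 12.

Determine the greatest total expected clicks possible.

36

Allowing fractional choices, the relaxed optimum would be about 37.3, but ad slots are indivisible.
slot 8 + slot 1: cost 11 + 14 = 25 ≤ 28, expected clicks 19 + 12 = 31.
slot 7 + slot 3 + slot 8: cost 5 + 8 + 11 = 24 ≤ 28, expected clicks 8 + 4 + 19 = 31.
slot 7 + slot 2 + slot 8: cost 5 + 11 + 11 = 27 ≤ 28, expected clicks 8 + 9 + 19 = 36.
Best is slot 7, slot 2, and slot 8 with total expected clicks 36.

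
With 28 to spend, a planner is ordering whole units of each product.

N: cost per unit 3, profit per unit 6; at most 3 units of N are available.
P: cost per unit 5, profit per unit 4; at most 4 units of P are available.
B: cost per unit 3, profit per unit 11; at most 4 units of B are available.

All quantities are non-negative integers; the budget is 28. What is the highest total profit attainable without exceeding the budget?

66

B has the best ratio (11/3); taking only B gives at most 4×11 = 44 (stopped by the supply cap of 4).
Mixing does better — 3×N, 1×P, and 4×B: cost 26 ≤ 28, profit 3·6 + 1·4 + 4·11 = 66.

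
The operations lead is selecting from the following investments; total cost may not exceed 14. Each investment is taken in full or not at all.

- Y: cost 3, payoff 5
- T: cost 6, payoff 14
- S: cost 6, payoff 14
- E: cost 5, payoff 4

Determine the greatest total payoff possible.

28

Allowing fractional choices, the relaxed optimum would be about 31.3, but investments are indivisible.
Y + S + E: cost 3 + 6 + 5 = 14 ≤ 14, payoff 5 + 14 + 4 = 23.
Y + T + E: cost 3 + 6 + 5 = 14 ≤ 14, payoff 5 + 14 + 4 = 23.
T + S: cost 6 + 6 = 12 ≤ 14, payoff 14 + 14 = 28.
Best is T and S with total payoff 28.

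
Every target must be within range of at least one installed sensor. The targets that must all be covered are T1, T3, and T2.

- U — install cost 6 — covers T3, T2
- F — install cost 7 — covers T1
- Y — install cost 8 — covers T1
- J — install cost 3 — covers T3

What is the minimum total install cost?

13

Choose U and F: together they cover T1, T3, T2 — every target.
Total install cost: 6 + 7 = 13.
No cover costs less than 13.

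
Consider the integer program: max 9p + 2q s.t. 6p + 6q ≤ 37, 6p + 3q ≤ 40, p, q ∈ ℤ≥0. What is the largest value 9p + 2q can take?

Relaxing integrality, the LP optimum is 55.50 at (p,q) = (6.17, 0), which is not an integer point.
(p,q)=(6,0): 6·6+6·0=36≤37, 6·6+3·0=36≤40, objective 54.
(p,q)=(5,1): 6·5+6·1=36≤37, 6·5+3·1=33≤40, objective 47.
(p,q)=(5,0): 6·5+6·0=30≤37, 6·5+3·0=30≤40, objective 45.
The best lattice point is (6,0), giving 54.

54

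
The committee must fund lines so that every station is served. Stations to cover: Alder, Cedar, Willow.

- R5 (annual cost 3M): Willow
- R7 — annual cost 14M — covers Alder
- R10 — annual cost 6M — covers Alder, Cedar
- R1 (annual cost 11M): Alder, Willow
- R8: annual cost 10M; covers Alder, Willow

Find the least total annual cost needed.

Choose R5 and R10: together they cover Alder, Cedar, Willow — every station.
Total annual cost: 3 + 6 = 9.
No cover costs less than 9.

9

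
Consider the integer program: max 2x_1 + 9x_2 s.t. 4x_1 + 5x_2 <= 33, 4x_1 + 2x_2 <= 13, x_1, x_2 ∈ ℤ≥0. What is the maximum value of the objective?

54

The continuous relaxation peaks at (0, 6.5) with value 58.50; rounding to a feasible lattice point costs some objective.
(x_1,x_2)=(0,6) is feasible, giving 54.
(x_1,x_2)=(0,5) is feasible, giving 45.
No feasible integer point exceeds 54.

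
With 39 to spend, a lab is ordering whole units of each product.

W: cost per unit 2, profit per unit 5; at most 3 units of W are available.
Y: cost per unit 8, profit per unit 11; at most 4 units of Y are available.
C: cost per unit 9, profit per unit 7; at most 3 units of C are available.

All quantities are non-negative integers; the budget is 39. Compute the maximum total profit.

3×W and 4×Y: cost 38 ≤ 39, profit 3·5 + 4·11 = 59.
3×W, 3×Y, and 1×C: cost 39 ≤ 39, profit 3·5 + 3·11 + 1·7 = 55.
Best is 59.

59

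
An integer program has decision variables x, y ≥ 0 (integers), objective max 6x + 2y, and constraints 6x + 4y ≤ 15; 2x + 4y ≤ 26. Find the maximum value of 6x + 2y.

The continuous relaxation peaks at (2.5, 0) with value 15.00; rounding to a feasible lattice point costs some objective.
(x,y)=(2,0) is feasible, giving 12.
(x,y)=(1,1) is feasible, giving 8.
No feasible integer point exceeds 12.

12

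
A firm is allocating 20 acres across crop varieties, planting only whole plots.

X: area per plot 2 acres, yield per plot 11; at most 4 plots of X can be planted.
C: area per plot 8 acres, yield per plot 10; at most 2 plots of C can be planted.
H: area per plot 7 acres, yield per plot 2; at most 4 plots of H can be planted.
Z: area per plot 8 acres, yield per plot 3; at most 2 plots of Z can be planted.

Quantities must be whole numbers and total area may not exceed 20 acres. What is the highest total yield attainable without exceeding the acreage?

54

X has the best ratio (11/2); taking only X gives at most 4×11 = 44 (stopped by the supply cap of 4).
Mixing does better — 4×X and 1×C: area 16 ≤ 20, yield 4·11 + 1·10 = 54.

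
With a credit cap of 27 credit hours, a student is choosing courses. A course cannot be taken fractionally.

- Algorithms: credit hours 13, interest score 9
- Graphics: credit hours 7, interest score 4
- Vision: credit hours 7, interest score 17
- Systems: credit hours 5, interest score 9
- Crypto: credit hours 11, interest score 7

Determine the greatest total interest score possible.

35

This is an integer program with binary decision variables.
Vision + Systems + Crypto: credit hours 7 + 5 + 11 = 23 ≤ 27, interest score 17 + 9 + 7 = 33.
Graphics + Vision + Systems: credit hours 7 + 7 + 5 = 19 ≤ 27, interest score 4 + 17 + 9 = 30.
Algorithms + Vision + Systems: credit hours 13 + 7 + 5 = 25 ≤ 27, interest score 9 + 17 + 9 = 35.
Best is Algorithms, Vision, and Systems with total interest score 35.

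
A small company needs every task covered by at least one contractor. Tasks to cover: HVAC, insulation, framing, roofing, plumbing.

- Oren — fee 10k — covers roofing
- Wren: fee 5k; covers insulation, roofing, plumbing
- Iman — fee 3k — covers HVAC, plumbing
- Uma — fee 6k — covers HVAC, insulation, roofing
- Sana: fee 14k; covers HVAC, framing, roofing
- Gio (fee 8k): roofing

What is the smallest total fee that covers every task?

19

This is a weighted set-cover instance.
The greedy cost-per-new-task heuristic would pick Iman, Wren, and Sana for 22, but a cheaper cover exists.
Choose Wren and Sana: together they cover HVAC, insulation, framing, roofing, plumbing — every task.
Total fee: 5 + 14 = 19.
No cover costs less than 19.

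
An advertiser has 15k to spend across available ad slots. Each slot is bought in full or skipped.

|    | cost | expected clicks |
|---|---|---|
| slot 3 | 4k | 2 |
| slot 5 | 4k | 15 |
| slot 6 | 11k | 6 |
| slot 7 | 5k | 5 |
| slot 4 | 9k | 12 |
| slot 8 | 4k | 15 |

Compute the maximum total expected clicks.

35

Allowing fractional choices, the relaxed optimum would be about 39.3, but ad slots are indivisible.
slot 3 + slot 5 + slot 8: cost 4 + 4 + 4 = 12 ≤ 15, expected clicks 2 + 15 + 15 = 32.
slot 5 + slot 7 + slot 8: cost 4 + 5 + 4 = 13 ≤ 15, expected clicks 15 + 5 + 15 = 35.
slot 5 + slot 8: cost 4 + 4 = 8 ≤ 15, expected clicks 15 + 15 = 30.
Best is slot 5, slot 7, and slot 8 with total expected clicks 35.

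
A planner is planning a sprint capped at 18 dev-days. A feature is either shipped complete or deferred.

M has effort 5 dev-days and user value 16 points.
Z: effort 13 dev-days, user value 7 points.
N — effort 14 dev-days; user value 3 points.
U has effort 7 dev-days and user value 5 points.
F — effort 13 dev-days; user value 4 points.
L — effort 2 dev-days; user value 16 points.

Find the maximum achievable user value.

37

Take M, U, and L: effort 5 + 7 + 2 = 14 ≤ 18, user value 16 + 5 + 16 = 37.
No other feasible combination does better.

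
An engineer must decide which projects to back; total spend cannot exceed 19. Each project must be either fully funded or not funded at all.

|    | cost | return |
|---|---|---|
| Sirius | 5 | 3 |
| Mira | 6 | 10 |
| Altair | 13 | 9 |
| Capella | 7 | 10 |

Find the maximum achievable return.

23

Take Sirius, Mira, and Capella: cost 5 + 6 + 7 = 18 ≤ 19, return 3 + 10 + 10 = 23.
No other feasible combination does better.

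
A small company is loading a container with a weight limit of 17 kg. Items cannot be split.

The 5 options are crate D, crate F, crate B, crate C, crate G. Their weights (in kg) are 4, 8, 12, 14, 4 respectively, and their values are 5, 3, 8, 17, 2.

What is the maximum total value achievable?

This is a 0-1 knapsack instance.
Allowing fractional choices, the relaxed optimum would be about 20.8, but items are indivisible.
crate D + crate B: weight 4 + 12 = 16 ≤ 17, value 5 + 8 = 13.
crate C: weight 14 ≤ 17, value 17.
Best is crate C with total value 17.

17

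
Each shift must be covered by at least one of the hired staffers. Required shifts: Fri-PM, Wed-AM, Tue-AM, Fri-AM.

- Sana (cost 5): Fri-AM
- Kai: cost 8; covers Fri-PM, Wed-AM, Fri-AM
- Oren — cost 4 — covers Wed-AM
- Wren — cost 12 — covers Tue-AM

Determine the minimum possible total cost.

20

Choose Kai and Wren: together they cover Fri-PM, Wed-AM, Tue-AM, Fri-AM — every shift.
Total cost: 8 + 12 = 20.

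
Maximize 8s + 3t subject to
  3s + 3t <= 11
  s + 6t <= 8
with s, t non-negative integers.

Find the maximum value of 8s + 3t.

(s,t)=(3,0): 3·3+3·0=9≤11, 1·3+6·0=3≤8, objective 24.
(s,t)=(2,1): 3·2+3·1=9≤11, 1·2+6·1=8≤8, objective 19.
(s,t)=(2,0): 3·2+3·0=6≤11, 1·2+6·0=2≤8, objective 16.
Maximum is 24 at (s,t)=(3,0).

24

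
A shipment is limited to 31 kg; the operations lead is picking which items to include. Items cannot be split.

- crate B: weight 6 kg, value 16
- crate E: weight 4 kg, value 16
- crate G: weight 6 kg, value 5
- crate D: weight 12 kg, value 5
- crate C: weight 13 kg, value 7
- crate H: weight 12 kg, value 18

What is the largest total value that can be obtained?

Allowing fractional choices, the relaxed optimum would be about 56.6, but items are indivisible.
crate B + crate E + crate H: weight 6 + 4 + 12 = 22 ≤ 31, value 16 + 16 + 18 = 50.
crate B + crate E + crate G + crate H: weight 6 + 4 + 6 + 12 = 28 ≤ 31, value 16 + 16 + 5 + 18 = 55.
crate B + crate E + crate G + crate C: weight 6 + 4 + 6 + 13 = 29 ≤ 31, value 16 + 16 + 5 + 7 = 44.
Best is crate B, crate E, crate G, and crate H with total value 55.

55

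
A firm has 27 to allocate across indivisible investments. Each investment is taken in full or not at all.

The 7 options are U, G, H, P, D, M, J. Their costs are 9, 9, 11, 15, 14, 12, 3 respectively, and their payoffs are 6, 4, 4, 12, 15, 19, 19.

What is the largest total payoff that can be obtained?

44

Treat it as a binary knapsack problem.
Allowing fractional choices, the relaxed optimum would be about 50.9, but investments are indivisible.
G + M + J: cost 9 + 12 + 3 = 24 ≤ 27, payoff 4 + 19 + 19 = 42.
H + M + J: cost 11 + 12 + 3 = 26 ≤ 27, payoff 4 + 19 + 19 = 42.
U + M + J: cost 9 + 12 + 3 = 24 ≤ 27, payoff 6 + 19 + 19 = 44.
Best is U, M, and J with total payoff 44.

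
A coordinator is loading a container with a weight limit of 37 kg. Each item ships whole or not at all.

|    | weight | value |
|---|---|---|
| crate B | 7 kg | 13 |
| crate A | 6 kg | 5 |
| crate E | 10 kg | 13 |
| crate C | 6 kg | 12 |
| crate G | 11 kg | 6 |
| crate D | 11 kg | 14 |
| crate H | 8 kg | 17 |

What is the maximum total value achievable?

Allowing fractional choices, the relaxed optimum would be about 62.6, but items are indivisible.
crate B + crate A + crate E + crate C + crate H: weight 7 + 6 + 10 + 6 + 8 = 37 ≤ 37, value 13 + 5 + 13 + 12 + 17 = 60.
crate B + crate E + crate D + crate H: weight 7 + 10 + 11 + 8 = 36 ≤ 37, value 13 + 13 + 14 + 17 = 57.
Best is crate B, crate A, crate E, crate C, and crate H with total value 60.

60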